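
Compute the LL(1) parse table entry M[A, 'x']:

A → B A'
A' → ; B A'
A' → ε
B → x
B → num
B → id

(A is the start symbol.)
To find M[A, 'x'], we find productions for A where 'x' is in the predict set (PREDICT(N → α) = (FIRST(α) \ {ε}) ∪ (FOLLOW(N) if α ⇒* ε)).

Relevant sets:
  FIRST(B) = { 'id', 'num', 'x' }

A → B A': PREDICT = { 'id', 'num', 'x' }
  'x' is in predict set, so this production goes in M[A, 'x']

M[A, 'x'] = A → B A'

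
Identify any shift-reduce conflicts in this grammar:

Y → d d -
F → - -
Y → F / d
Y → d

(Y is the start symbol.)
Yes — I4: [Y → d .] vs [Y → d . d -]

A shift-reduce conflict occurs when an LR(0) state has both:
  - a complete (reduce) item [A → α .] (dot at the end), and
  - a shift item [B → β . c γ] (dot before a terminal).

Augment with Y' → Y and build the canonical LR(0) collection (I0 = CLOSURE({[Y' → . Y]}), then GOTO on every symbol after a dot until no new states appear). It has 10 states:
  I0: { [F → . - -], [Y → . F / d], [Y → . d d -], [Y → . d], [Y' → . Y] }  — shift
  I1: { [F → - . -] }  — shift
  I2: { [Y → F . / d] }  — shift
  I3: { [Y' → Y .] }  — accept
  I4: { [Y → d . d -], [Y → d .] }  — shift, reduce
  I5: { [Y → d d . -] }  — shift
  I6: { [Y → d d - .] }  — reduce
  I7: { [Y → F / . d] }  — shift
  I8: { [Y → F / d .] }  — reduce
  I9: { [F → - - .] }  — reduce

I4 contains reduce item [Y → d .] and shift item [Y → d . d -] — shift-reduce conflict.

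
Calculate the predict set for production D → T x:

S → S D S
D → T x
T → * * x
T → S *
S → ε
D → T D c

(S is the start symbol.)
PREDICT(D → T x) = (FIRST(RHS) \ {ε}) ∪ (FOLLOW(D) if ε ∈ FIRST(RHS), i.e. RHS ⇒* ε)
FIRST(T) = { '*' }
FIRST(T x) = { '*' }
ε ∉ FIRST(T x), so FOLLOW(D) is not added.
PREDICT(D → T x) = { '*' }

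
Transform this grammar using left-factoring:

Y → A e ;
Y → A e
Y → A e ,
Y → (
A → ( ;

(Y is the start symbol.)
Y → A e Y'
Y' → ;
Y' → ε
Y' → ,
Y → (
A → ( ;

Left-factoring transforms A → αβ₁ | αβ₂ into A → αA' and A' → β₁ | β₂
(α is the longest common prefix among the alternatives). Repeat until
no nonterminal has two alternatives with a common prefix.

Round 1: Y has alternatives sharing prefix 'A e'. Introduce Y': Y → A e Y'
  Add: Y' → ;
  Add: Y' → ε
  Add: Y' → ,

No remaining common prefixes — done.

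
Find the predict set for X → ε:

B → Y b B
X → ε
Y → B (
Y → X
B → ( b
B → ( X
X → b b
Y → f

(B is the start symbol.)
PREDICT(X → ε) = (FIRST(RHS) \ {ε}) ∪ (FOLLOW(X) if ε ∈ FIRST(RHS), i.e. RHS ⇒* ε)
The right-hand side is ε (FIRST(ε) = { ε }), so the predict set is FOLLOW(X) = { $, '(', 'b' }
PREDICT(X → ε) = { $, '(', 'b' }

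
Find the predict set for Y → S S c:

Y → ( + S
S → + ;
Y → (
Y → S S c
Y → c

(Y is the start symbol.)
{ '+' }

PREDICT(Y → S S c) = (FIRST(RHS) \ {ε}) ∪ (FOLLOW(Y) if ε ∈ FIRST(RHS), i.e. RHS ⇒* ε)
FIRST(S) = { '+' }
FIRST(S S c) = { '+' }
ε ∉ FIRST(S S c), so FOLLOW(Y) is not added.
PREDICT(Y → S S c) = { '+' }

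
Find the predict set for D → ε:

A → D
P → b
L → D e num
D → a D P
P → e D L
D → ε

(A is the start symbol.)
{ $, 'a', 'b', 'e' }

PREDICT(D → ε) = (FIRST(RHS) \ {ε}) ∪ (FOLLOW(D) if ε ∈ FIRST(RHS), i.e. RHS ⇒* ε)
The right-hand side is ε (FIRST(ε) = { ε }), so the predict set is FOLLOW(D) = { $, 'a', 'b', 'e' }
PREDICT(D → ε) = { $, 'a', 'b', 'e' }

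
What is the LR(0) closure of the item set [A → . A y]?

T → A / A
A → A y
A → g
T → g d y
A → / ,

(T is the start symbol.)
Start with: [A → . A y]
  [A → . A y] has the dot before A: add [A → . g], [A → . / ,]
No further items can be added.

CLOSURE = { [A → . / ,], [A → . A y], [A → . g] }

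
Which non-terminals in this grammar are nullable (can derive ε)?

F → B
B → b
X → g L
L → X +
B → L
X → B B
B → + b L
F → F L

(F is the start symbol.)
There are no ε-productions, so no non-terminal can derive ε.
No non-terminals are nullable.

Answer: None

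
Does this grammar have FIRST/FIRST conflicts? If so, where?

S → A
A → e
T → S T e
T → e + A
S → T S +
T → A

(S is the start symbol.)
Yes. S → A / S → T S '+' on { 'e' }; T → S T e / T → e '+' A on { 'e' }; T → S T e / T → A on { 'e' }; T → e '+' A / T → A on { 'e' }

A FIRST/FIRST conflict occurs when two productions N → α and N → β for the same non-terminal have FIRST(α) ∩ FIRST(β) ≠ ∅ (with ε ∈ FIRST of a nullable right-hand side, so two nullable alternatives also conflict).

FIRST sets of the non-terminals at (or reachable through a nullable prefix from) the front of some alternative:
  FIRST(A) = { 'e' }
  FIRST(T) = { 'e' }
  FIRST(S) = { 'e' }

Productions for S:
  S → A: FIRST = { 'e' }
  S → T S +: FIRST = { 'e' }
Productions for T:
  T → S T e: FIRST = { 'e' }
  T → e + A: FIRST = { 'e' }
  T → A: FIRST = { 'e' }
A has only one production, so no FIRST/FIRST conflict is possible there.

Conflict for S: S → A and S → T S +
  Overlap: { 'e' }
Conflict for T: T → S T e and T → e + A
  Overlap: { 'e' }
Conflict for T: T → S T e and T → A
  Overlap: { 'e' }
Conflict for T: T → e + A and T → A
  Overlap: { 'e' }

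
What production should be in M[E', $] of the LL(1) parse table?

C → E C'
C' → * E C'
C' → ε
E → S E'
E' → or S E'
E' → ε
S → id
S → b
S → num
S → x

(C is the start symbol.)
E' → ε

To find M[E', $], we find productions for E' where $ is in the predict set (PREDICT(N → α) = (FIRST(α) \ {ε}) ∪ (FOLLOW(N) if α ⇒* ε)).

Relevant sets:
  FOLLOW(E') = { $, '*' }

E' → or S E': PREDICT = { 'or' }
E' → ε: PREDICT = { $, '*' }
  $ is in predict set, so this production goes in M[E', $]

M[E', $] = E' → ε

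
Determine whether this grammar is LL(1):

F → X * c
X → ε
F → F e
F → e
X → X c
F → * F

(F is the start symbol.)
No. Predict set conflict for F: { '*', 'c' }

Relevant sets:
  FIRST(X) = { 'c', ε }
  FIRST(F) = { '*', 'c', 'e' }
  FOLLOW(X) = { '*', 'c' }

For F:
  PREDICT(F → X '*' c) = { '*', 'c' }
  PREDICT(F → F e) = { '*', 'c', 'e' }
  PREDICT(F → e) = { 'e' }
  PREDICT(F → '*' F) = { '*' }
For X:
  PREDICT(X → ε) = { '*', 'c' }
  PREDICT(X → X c) = { 'c' }

Conflict found: Predict set conflict for F: { '*', 'c' }
The grammar is NOT LL(1).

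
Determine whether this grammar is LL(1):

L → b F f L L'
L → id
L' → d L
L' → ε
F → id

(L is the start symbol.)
A grammar is LL(1) if for each non-terminal N with multiple productions, the predict sets of those productions are pairwise disjoint, where PREDICT(N → α) = (FIRST(α) \ {ε}) ∪ (FOLLOW(N) if α ⇒* ε).

Relevant sets:
  FOLLOW(L') = { $, 'd' }

For L:
  PREDICT(L → b F f L L') = { 'b' }
  PREDICT(L → id) = { 'id' }
For L':
  PREDICT(L' → d L) = { 'd' }
  PREDICT(L' → ε) = { $, 'd' }
F has a single production, so nothing to check there.

Conflict found: Predict set conflict for L': { 'd' }
The grammar is NOT LL(1).

Answer: No. Predict set conflict for L': { 'd' }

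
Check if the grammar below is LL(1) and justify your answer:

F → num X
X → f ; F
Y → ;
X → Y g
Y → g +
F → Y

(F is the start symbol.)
A grammar is LL(1) if for each non-terminal N with multiple productions, the predict sets of those productions are pairwise disjoint, where PREDICT(N → α) = (FIRST(α) \ {ε}) ∪ (FOLLOW(N) if α ⇒* ε).

Relevant sets:
  FIRST(Y) = { ';', 'g' }

For F:
  PREDICT(F → num X) = { 'num' }
  PREDICT(F → Y) = { ';', 'g' }
For X:
  PREDICT(X → f ';' F) = { 'f' }
  PREDICT(X → Y g) = { ';', 'g' }
For Y:
  PREDICT(Y → ';') = { ';' }
  PREDICT(Y → g '+') = { 'g' }

All predict sets are disjoint. The grammar IS LL(1).

Answer: Yes, the grammar is LL(1).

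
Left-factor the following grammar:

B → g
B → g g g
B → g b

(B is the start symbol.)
Left-factoring transforms A → αβ₁ | αβ₂ into A → αA' and A' → β₁ | β₂
(α is the longest common prefix among the alternatives). Repeat until
no nonterminal has two alternatives with a common prefix.

Round 1: B has alternatives sharing prefix 'g'. Introduce B': B → g B'
  Add: B' → ε
  Add: B' → g g
  Add: B' → b

No remaining common prefixes — done.

Resulting grammar:
B → g B'
B' → ε
B' → g g
B' → b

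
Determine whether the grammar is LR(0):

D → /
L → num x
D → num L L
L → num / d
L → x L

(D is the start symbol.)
Yes, the grammar is LR(0)

Augment with D' → D and build the canonical LR(0) collection (I0 = CLOSURE({[D' → . D]}), then GOTO on every symbol after a dot until no new states appear). It has 12 states:
  I0: { [D → . /], [D → . num L L], [D' → . D] }  — shift
  I1: { [D → / .] }  — reduce
  I2: { [D' → D .] }  — accept
  I3: { [D → num . L L], [L → . num / d], [L → . num x], [L → . x L] }  — shift
  I4: { [D → num L . L], [L → . num / d], [L → . num x], [L → . x L] }  — shift
  I5: { [L → num . / d], [L → num . x] }  — shift
  I6: { [L → . num / d], [L → . num x], [L → . x L], [L → x . L] }  — shift
  I7: { [L → x L .] }  — reduce
  I8: { [L → num / . d] }  — shift
  I9: { [L → num x .] }  — reduce
  I10: { [L → num / d .] }  — reduce
  I11: { [D → num L L .] }  — reduce

Every state is either a pure shift/goto state or contains exactly one complete item and nothing to shift — no conflicts. The grammar is LR(0).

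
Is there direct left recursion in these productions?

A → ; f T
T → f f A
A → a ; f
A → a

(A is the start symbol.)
No direct left recursion

Direct left recursion occurs when N → N α for some non-terminal N (the right-hand side begins with the left-hand side itself).

A → ; f T: starts with ';'
T → f f A: starts with f
A → a ; f: starts with a
A → a: starts with a

No direct left recursion found.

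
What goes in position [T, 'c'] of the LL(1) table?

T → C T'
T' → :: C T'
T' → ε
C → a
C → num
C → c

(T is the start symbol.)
T → C T'

To find M[T, 'c'], we find productions for T where 'c' is in the predict set (PREDICT(N → α) = (FIRST(α) \ {ε}) ∪ (FOLLOW(N) if α ⇒* ε)).

Relevant sets:
  FIRST(C) = { 'a', 'c', 'num' }

T → C T': PREDICT = { 'a', 'c', 'num' }
  'c' is in predict set, so this production goes in M[T, 'c']

M[T, 'c'] = T → C T'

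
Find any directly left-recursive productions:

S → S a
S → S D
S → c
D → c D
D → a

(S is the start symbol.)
Yes, S is left-recursive

S → S a: LEFT RECURSIVE (starts with S)
S → S D: LEFT RECURSIVE (starts with S)
S → c: starts with c
D → c D: starts with c
D → a: starts with a

The grammar has direct left recursion on: S.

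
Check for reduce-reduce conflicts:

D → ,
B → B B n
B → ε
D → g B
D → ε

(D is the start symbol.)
Augment with D' → D and build the canonical LR(0) collection (I0 = CLOSURE({[D' → . D]}), then GOTO on every symbol after a dot until no new states appear). It has 7 states:
  I0: { [D → . ,], [D → . g B], [D → .], [D' → . D] }  — shift, reduce
  I1: { [D → , .] }  — reduce
  I2: { [D' → D .] }  — accept
  I3: { [B → . B B n], [B → .], [D → g . B] }  — reduce
  I4: { [B → . B B n], [B → .], [B → B . B n], [D → g B .] }  — 2 reduces
  I5: { [B → . B B n], [B → .], [B → B . B n], [B → B B . n] }  — shift, reduce
  I6: { [B → B B n .] }  — reduce

I4 contains complete items [B → .], [D → g B .] — reduce-reduce conflict.

Answer: Yes — I4: [B → .] vs [D → g B .]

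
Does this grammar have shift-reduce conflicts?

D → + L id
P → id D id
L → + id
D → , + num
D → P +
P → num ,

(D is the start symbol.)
Augment with D' → D and build the canonical LR(0) collection (I0 = CLOSURE({[D' → . D]}), then GOTO on every symbol after a dot until no new states appear). It has 17 states:
  I0: { [D → . + L id], [D → . , + num], [D → . P +], [D' → . D], [P → . id D id], [P → . num ,] }  — shift
  I1: { [D → + . L id], [L → . + id] }  — shift
  I2: { [D → , . + num] }  — shift
  I3: { [D' → D .] }  — accept
  I4: { [D → P . +] }  — shift
  I5: { [D → . + L id], [D → . , + num], [D → . P +], [P → . id D id], [P → . num ,], [P → id . D id] }  — shift
  I6: { [P → num . ,] }  — shift
  I7: { [P → num , .] }  — reduce
  I8: { [P → id D . id] }  — shift
  I9: { [P → id D id .] }  — reduce
  I10: { [D → P + .] }  — reduce
  I11: { [D → , + . num] }  — shift
  I12: { [D → , + num .] }  — reduce
  I13: { [L → + . id] }  — shift
  I14: { [D → + L . id] }  — shift
  I15: { [D → + L id .] }  — reduce
  I16: { [L → + id .] }  — reduce

No state contains both a complete item and a shift item.

Answer: No shift-reduce conflicts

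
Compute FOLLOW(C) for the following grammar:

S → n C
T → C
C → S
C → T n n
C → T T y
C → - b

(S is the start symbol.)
{ $, '-', 'n', 'y' }

In S → n C: C is at the end, add FOLLOW(S)
In T → C: C is at the end, add FOLLOW(T)

The FOLLOW sets referred to above (computed the same way, to a fixed point):
  FOLLOW(S) = { $, '-', 'n', 'y' }
  FOLLOW(T) = { '-', 'n', 'y' }

Taking the union: FOLLOW(C) = { $, '-', 'n', 'y' }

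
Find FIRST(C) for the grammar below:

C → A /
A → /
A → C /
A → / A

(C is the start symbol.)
FIRST sets of the other non-terminals involved (by the same procedure, iterated to a fixed point):
  FIRST(A) = { '/' }

From C → A /:
  - A is a non-terminal: add FIRST(A) \ {ε} = { '/' }
    A is not nullable, so stop

Collecting: FIRST(C) = { '/' }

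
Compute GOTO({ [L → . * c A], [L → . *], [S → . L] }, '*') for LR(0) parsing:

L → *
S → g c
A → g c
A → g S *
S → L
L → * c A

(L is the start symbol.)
{ [L → * . c A], [L → * .] }

GOTO(I, '*') = CLOSURE({ [A → αX.β] : [A → α.Xβ] ∈ I, X = '*' })

Items with dot before '*', with the dot advanced:
  [L → . *] → [L → * .]
  [L → . * c A] → [L → * . c A]
Closure adds nothing (no advanced item has the dot before a non-terminal).

GOTO = { [L → * . c A], [L → * .] }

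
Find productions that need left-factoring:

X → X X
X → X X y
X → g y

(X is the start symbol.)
Left-factoring is needed when two productions for the same non-terminal
share a common prefix on the right-hand side.

Productions for X:
  X → X X
  X → X X y
  X → g y

Found common prefix 'X X' in productions for X

Answer: Yes, X has productions with common prefix 'X X'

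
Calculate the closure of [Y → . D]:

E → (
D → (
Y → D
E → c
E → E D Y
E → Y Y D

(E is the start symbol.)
To compute CLOSURE, for each item [A → α.Bβ] where B is a non-terminal, add [B → .γ] for all productions B → γ; repeat for the newly added items until nothing changes.

Start with: [Y → . D]
  [Y → . D] has the dot before D: add [D → . (]
No further items can be added.

CLOSURE = { [D → . (], [Y → . D] }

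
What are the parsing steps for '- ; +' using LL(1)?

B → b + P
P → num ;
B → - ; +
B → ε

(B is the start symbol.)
Stack is shown with the top on the left.

Stack    Input    Action
------------------------
B $      - ; + $  output B → - ; +
- ; + $  - ; + $  match '-'
; + $    ; + $    match ';'
+ $      + $      match '+'
$        $        accept

The string is accepted.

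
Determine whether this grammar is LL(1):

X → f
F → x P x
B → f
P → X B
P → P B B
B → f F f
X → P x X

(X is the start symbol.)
Relevant sets:
  FIRST(P) = { 'f' }
  FIRST(X) = { 'f' }

For X:
  PREDICT(X → f) = { 'f' }
  PREDICT(X → P x X) = { 'f' }
For B:
  PREDICT(B → f) = { 'f' }
  PREDICT(B → f F f) = { 'f' }
For P:
  PREDICT(P → X B) = { 'f' }
  PREDICT(P → P B B) = { 'f' }
F has a single production, so nothing to check there.

Conflict found: Predict set conflict for X: { 'f' }
The grammar is NOT LL(1).

Answer: No. Predict set conflict for X: { 'f' }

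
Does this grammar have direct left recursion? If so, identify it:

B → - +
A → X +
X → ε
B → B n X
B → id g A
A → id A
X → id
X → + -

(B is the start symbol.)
Yes, B is left-recursive

B → - +: starts with '-'
A → X +: starts with X
X → ε: starts with ε
B → B n X: LEFT RECURSIVE (starts with B)
B → id g A: starts with id
A → id A: starts with id
X → id: starts with id
X → + -: starts with '+'

The grammar has direct left recursion on: B.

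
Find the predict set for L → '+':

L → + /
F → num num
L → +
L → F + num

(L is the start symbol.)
{ '+' }

PREDICT(L → '+') = (FIRST(RHS) \ {ε}) ∪ (FOLLOW(L) if ε ∈ FIRST(RHS), i.e. RHS ⇒* ε)
FIRST('+') = { '+' }
ε ∉ FIRST('+'), so FOLLOW(L) is not added.
PREDICT(L → '+') = { '+' }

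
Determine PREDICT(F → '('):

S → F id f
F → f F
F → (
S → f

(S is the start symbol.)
{ '(' }

PREDICT(F → '(') = (FIRST(RHS) \ {ε}) ∪ (FOLLOW(F) if ε ∈ FIRST(RHS), i.e. RHS ⇒* ε)
FIRST('(') = { '(' }
ε ∉ FIRST('('), so FOLLOW(F) is not added.
PREDICT(F → '(') = { '(' }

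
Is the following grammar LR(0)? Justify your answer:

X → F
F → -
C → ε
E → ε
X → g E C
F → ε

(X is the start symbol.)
No. Shift-reduce conflict between [F → .] and [F → . -]

Augment with X' → X and build the canonical LR(0) collection (I0 = CLOSURE({[X' → . X]}), then GOTO on every symbol after a dot until no new states appear). It has 7 states:
  I0: { [F → . -], [F → .], [X → . F], [X → . g E C], [X' → . X] }  — shift, reduce
  I1: { [F → - .] }  — reduce
  I2: { [X → F .] }  — reduce
  I3: { [X' → X .] }  — accept
  I4: { [E → .], [X → g . E C] }  — reduce
  I5: { [C → .], [X → g E . C] }  — reduce
  I6: { [X → g E C .] }  — reduce

Conflict in state I0:
  Shift-reduce conflict between [F → .] and [F → . -]
So the grammar is NOT LR(0).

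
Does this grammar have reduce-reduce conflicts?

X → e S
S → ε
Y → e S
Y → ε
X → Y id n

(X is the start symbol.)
Yes — I4: [X → e S .] vs [Y → e S .]

Augment with X' → X and build the canonical LR(0) collection (I0 = CLOSURE({[X' → . X]}), then GOTO on every symbol after a dot until no new states appear). It has 7 states:
  I0: { [X → . Y id n], [X → . e S], [X' → . X], [Y → . e S], [Y → .] }  — shift, reduce
  I1: { [X' → X .] }  — accept
  I2: { [X → Y . id n] }  — shift
  I3: { [S → .], [X → e . S], [Y → e . S] }  — reduce
  I4: { [X → e S .], [Y → e S .] }  — 2 reduces
  I5: { [X → Y id . n] }  — shift
  I6: { [X → Y id n .] }  — reduce

I4 contains complete items [X → e S .], [Y → e S .] — reduce-reduce conflict.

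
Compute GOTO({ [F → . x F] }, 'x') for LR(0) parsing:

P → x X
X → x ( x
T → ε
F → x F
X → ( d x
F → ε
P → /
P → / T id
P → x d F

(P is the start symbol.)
GOTO(I, 'x') = CLOSURE({ [A → αX.β] : [A → α.Xβ] ∈ I, X = 'x' })

Items with dot before 'x', with the dot advanced:
  [F → . x F] → [F → x . F]
Closure of the advanced items:
  [F → x . F] has the dot before F: add [F → . x F], [F → .]

GOTO = { [F → . x F], [F → .], [F → x . F] }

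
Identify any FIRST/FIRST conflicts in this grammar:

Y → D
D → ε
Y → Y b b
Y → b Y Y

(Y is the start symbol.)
Yes. Y → Y b b / Y → b Y Y on { 'b' }

FIRST sets of the non-terminals at (or reachable through a nullable prefix from) the front of some alternative:
  FIRST(D) = { ε }
  FIRST(Y) = { 'b', ε }

Productions for Y:
  Y → D: FIRST = { ε }
  Y → Y b b: FIRST = { 'b' }
  Y → b Y Y: FIRST = { 'b' }
D has only one production, so no FIRST/FIRST conflict is possible there.

Conflict for Y: Y → Y b b and Y → b Y Y
  Overlap: { 'b' }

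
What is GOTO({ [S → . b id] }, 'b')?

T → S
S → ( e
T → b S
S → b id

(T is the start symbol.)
GOTO(I, 'b') = CLOSURE({ [A → αX.β] : [A → α.Xβ] ∈ I, X = 'b' })

Items with dot before 'b', with the dot advanced:
  [S → . b id] → [S → b . id]
Closure adds nothing (no advanced item has the dot before a non-terminal).

GOTO = { [S → b . id] }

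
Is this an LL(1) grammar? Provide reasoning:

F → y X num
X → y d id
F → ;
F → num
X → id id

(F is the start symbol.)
A grammar is LL(1) if for each non-terminal N with multiple productions, the predict sets of those productions are pairwise disjoint, where PREDICT(N → α) = (FIRST(α) \ {ε}) ∪ (FOLLOW(N) if α ⇒* ε).

For F:
  PREDICT(F → y X num) = { 'y' }
  PREDICT(F → ';') = { ';' }
  PREDICT(F → num) = { 'num' }
For X:
  PREDICT(X → y d id) = { 'y' }
  PREDICT(X → id id) = { 'id' }

All predict sets are disjoint. The grammar IS LL(1).

Answer: Yes, the grammar is LL(1).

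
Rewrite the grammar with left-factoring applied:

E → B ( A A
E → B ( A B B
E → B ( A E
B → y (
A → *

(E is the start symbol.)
E → B ( A E'
E' → A
E' → B B
E' → E
B → y (
A → *

Left-factoring transforms A → αβ₁ | αβ₂ into A → αA' and A' → β₁ | β₂
(α is the longest common prefix among the alternatives). Repeat until
no nonterminal has two alternatives with a common prefix.

Round 1: E has alternatives sharing prefix 'B ( A'. Introduce E': E → B ( A E'
  Add: E' → A
  Add: E' → B B
  Add: E' → E

No remaining common prefixes — done.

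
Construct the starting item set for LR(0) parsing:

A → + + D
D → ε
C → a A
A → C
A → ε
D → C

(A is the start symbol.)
{ [A → . + + D], [A → . C], [A → .], [A' → . A], [C → . a A] }

First, augment the grammar with A' → A
I₀ = CLOSURE({ [A' → . A] }):
  [A' → . A] has the dot before A: add [A → . + + D], [A → . C], [A → .]
  [A → . C] has the dot before C: add [C → . a A]
No further items can be added.

I₀ = { [A → . + + D], [A → . C], [A → .], [A' → . A], [C → . a A] }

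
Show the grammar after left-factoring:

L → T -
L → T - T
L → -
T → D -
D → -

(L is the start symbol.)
Left-factoring transforms A → αβ₁ | αβ₂ into A → αA' and A' → β₁ | β₂
(α is the longest common prefix among the alternatives). Repeat until
no nonterminal has two alternatives with a common prefix.

Round 1: L has alternatives sharing prefix 'T -'. Introduce L': L → T - L'
  Add: L' → ε
  Add: L' → T

No remaining common prefixes — done.

Resulting grammar:
L → T - L'
L' → ε
L' → T
L → -
T → D -
D → -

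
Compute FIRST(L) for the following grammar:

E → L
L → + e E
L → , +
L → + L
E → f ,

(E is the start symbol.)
To compute FIRST(L), examine every production with L on the left-hand side, reading each right-hand side left to right until a non-nullable symbol is reached.

From L → + e E:
  - '+' is a terminal: add '+' and stop
From L → , +:
  - ',' is a terminal: add ',' and stop
From L → + L:
  - '+' is a terminal: add '+' and stop

Collecting: FIRST(L) = { '+', ',' }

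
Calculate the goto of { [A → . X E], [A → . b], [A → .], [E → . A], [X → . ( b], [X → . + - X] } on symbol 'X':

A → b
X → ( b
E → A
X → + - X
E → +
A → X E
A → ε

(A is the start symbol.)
{ [A → . X E], [A → . b], [A → .], [A → X . E], [E → . +], [E → . A], [X → . ( b], [X → . + - X] }

GOTO(I, 'X') = CLOSURE({ [A → αX.β] : [A → α.Xβ] ∈ I, X = 'X' })

Items with dot before 'X', with the dot advanced:
  [A → . X E] → [A → X . E]
Closure of the advanced items:
  [A → X . E] has the dot before E: add [E → . A], [E → . +]
  [E → . A] has the dot before A: add [A → . b], [A → . X E], [A → .]
  [A → . X E] has the dot before X: add [X → . ( b], [X → . + - X]

GOTO = { [A → . X E], [A → . b], [A → .], [A → X . E], [E → . +], [E → . A], [X → . ( b], [X → . + - X] }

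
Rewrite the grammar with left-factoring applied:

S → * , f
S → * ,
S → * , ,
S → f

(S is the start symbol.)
S → * , S'
S' → f
S' → ε
S' → ,
S → f

Left-factoring transforms A → αβ₁ | αβ₂ into A → αA' and A' → β₁ | β₂
(α is the longest common prefix among the alternatives). Repeat until
no nonterminal has two alternatives with a common prefix.

Round 1: S has alternatives sharing prefix '* ,'. Introduce S': S → * , S'
  Add: S' → f
  Add: S' → ε
  Add: S' → ,

No remaining common prefixes — done.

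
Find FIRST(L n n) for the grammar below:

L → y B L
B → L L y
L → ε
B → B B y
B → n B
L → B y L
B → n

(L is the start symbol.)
{ 'n', 'y' }

FIRST sets of the non-terminals involved (from the grammar, by fixed-point iteration):
  FIRST(L) = { 'n', 'y', ε }

To compute FIRST(L n n), process the symbols left to right:
Symbol L is a non-terminal. Add FIRST(L) \ {ε} = { 'n', 'y' }
L is nullable (ε ∈ FIRST(L)), continue to the next symbol.
Symbol n is a terminal. Add 'n' and stop.
FIRST(L n n) = { 'n', 'y' }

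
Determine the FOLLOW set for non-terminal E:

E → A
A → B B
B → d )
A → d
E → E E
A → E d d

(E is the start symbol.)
To compute FOLLOW(E), find every occurrence of E on a right-hand side N → α E β: add FIRST(β) \ {ε}, and if β is empty or nullable also add FOLLOW(N). Iterate to a fixed point.

E is the start symbol, so $ ∈ FOLLOW(E).
In E → E E: E is followed by E, add FIRST(E) \ {ε} = { 'd' }
In E → E E: E is at the end; this adds FOLLOW(E) to itself — nothing new
In A → E d d: E is followed by d d, add FIRST(d d) \ {ε} = { 'd' }

Taking the union: FOLLOW(E) = { $, 'd' }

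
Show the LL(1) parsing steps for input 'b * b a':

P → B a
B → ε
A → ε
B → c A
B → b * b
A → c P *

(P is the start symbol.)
LL(1) parsing maintains a stack (initially the start symbol over $) and the input. At each step: if the stack top is a terminal, match it against the current input token; if it is a non-terminal N, replace it with the RHS of M[N, lookahead] (the unique production whose predict set contains the lookahead).

Stack is shown with the top on the left.

Stack      Input      Action
----------------------------
P $        b * b a $  output P → B a
B a $      b * b a $  output B → b * b
b * b a $  b * b a $  match 'b'
* b a $    * b a $    match '*'
b a $      b a $      match 'b'
a $        a $        match 'a'
$          $          accept

The string is accepted.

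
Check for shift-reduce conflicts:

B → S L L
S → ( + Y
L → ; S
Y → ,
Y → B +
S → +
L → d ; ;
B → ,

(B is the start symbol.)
A shift-reduce conflict occurs when an LR(0) state has both:
  - a complete (reduce) item [A → α .] (dot at the end), and
  - a shift item [B → β . c γ] (dot before a terminal).

Augment with B' → B and build the canonical LR(0) collection (I0 = CLOSURE({[B' → . B]}), then GOTO on every symbol after a dot until no new states appear). It has 18 states:
  I0: { [B → . ,], [B → . S L L], [B' → . B], [S → . ( + Y], [S → . +] }  — shift
  I1: { [S → ( . + Y] }  — shift
  I2: { [S → + .] }  — reduce
  I3: { [B → , .] }  — reduce
  I4: { [B' → B .] }  — accept
  I5: { [B → S . L L], [L → . ; S], [L → . d ; ;] }  — shift
  I6: { [L → ; . S], [S → . ( + Y], [S → . +] }  — shift
  I7: { [B → S L . L], [L → . ; S], [L → . d ; ;] }  — shift
  I8: { [L → d . ; ;] }  — shift
  I9: { [L → d ; . ;] }  — shift
  I10: { [L → d ; ; .] }  — reduce
  I11: { [B → S L L .] }  — reduce
  I12: { [L → ; S .] }  — reduce
  I13: { [B → . ,], [B → . S L L], [S → ( + . Y], [S → . ( + Y], [S → . +], [Y → . ,], [Y → . B +] }  — shift
  I14: { [B → , .], [Y → , .] }  — 2 reduces
  I15: { [Y → B . +] }  — shift
  I16: { [S → ( + Y .] }  — reduce
  I17: { [Y → B + .] }  — reduce

No state contains both a complete item and a shift item.

Answer: No shift-reduce conflicts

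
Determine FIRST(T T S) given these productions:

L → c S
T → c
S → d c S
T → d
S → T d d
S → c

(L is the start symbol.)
FIRST sets of the non-terminals involved (from the grammar, by fixed-point iteration):
  FIRST(T) = { 'c', 'd' }

To compute FIRST(T T S), process the symbols left to right:
Symbol T is a non-terminal. Add FIRST(T) \ {ε} = { 'c', 'd' }
T is not nullable (ε ∉ FIRST(T)), so stop here.
FIRST(T T S) = { 'c', 'd' }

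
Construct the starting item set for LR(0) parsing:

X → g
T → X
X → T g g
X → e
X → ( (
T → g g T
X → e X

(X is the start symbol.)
{ [T → . X], [T → . g g T], [X → . ( (], [X → . T g g], [X → . e X], [X → . e], [X → . g], [X' → . X] }

First, augment the grammar with X' → X
I₀ = CLOSURE({ [X' → . X] }):
  [X' → . X] has the dot before X: add [X → . g], [X → . T g g], [X → . e], [X → . ( (], [X → . e X]
  [X → . T g g] has the dot before T: add [T → . X], [T → . g g T]
No further items can be added.

I₀ = { [T → . X], [T → . g g T], [X → . ( (], [X → . T g g], [X → . e X], [X → . e], [X → . g], [X' → . X] }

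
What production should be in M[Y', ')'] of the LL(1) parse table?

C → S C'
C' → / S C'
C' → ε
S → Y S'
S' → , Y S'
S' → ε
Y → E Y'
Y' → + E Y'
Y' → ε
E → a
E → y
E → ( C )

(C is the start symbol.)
Y' → ε

To find M[Y', ')'], we find productions for Y' where ')' is in the predict set (PREDICT(N → α) = (FIRST(α) \ {ε}) ∪ (FOLLOW(N) if α ⇒* ε)).

Relevant sets:
  FOLLOW(Y') = { $, ')', ',', '/' }

Y' → + E Y': PREDICT = { '+' }
Y' → ε: PREDICT = { $, ')', ',', '/' }
  ')' is in predict set, so this production goes in M[Y', ')']

M[Y', ')'] = Y' → ε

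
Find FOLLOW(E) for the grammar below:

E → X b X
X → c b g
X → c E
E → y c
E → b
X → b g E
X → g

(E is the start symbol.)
{ $, 'b' }

E is the start symbol, so $ ∈ FOLLOW(E).
In X → c E: E is at the end, add FOLLOW(X)
In X → b g E: E is at the end, add FOLLOW(X)

The FOLLOW sets referred to above (computed the same way, to a fixed point):
  FOLLOW(X) = { $, 'b' }

Taking the union: FOLLOW(E) = { $, 'b' }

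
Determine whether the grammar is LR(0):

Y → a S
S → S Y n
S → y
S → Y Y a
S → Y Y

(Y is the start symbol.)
No. Shift-reduce conflict between [Y → a S .] and [Y → . a S]

Augment with Y' → Y and build the canonical LR(0) collection (I0 = CLOSURE({[Y' → . Y]}), then GOTO on every symbol after a dot until no new states appear). It has 10 states:
  I0: { [Y → . a S], [Y' → . Y] }  — shift
  I1: { [Y' → Y .] }  — accept
  I2: { [S → . S Y n], [S → . Y Y a], [S → . Y Y], [S → . y], [Y → . a S], [Y → a . S] }  — shift
  I3: { [S → S . Y n], [Y → . a S], [Y → a S .] }  — shift, reduce
  I4: { [S → Y . Y a], [S → Y . Y], [Y → . a S] }  — shift
  I5: { [S → y .] }  — reduce
  I6: { [S → Y Y . a], [S → Y Y .] }  — shift, reduce
  I7: { [S → Y Y a .] }  — reduce
  I8: { [S → S Y . n] }  — shift
  I9: { [S → S Y n .] }  — reduce

Conflict in state I3:
  Shift-reduce conflict between [Y → a S .] and [Y → . a S]
So the grammar is NOT LR(0).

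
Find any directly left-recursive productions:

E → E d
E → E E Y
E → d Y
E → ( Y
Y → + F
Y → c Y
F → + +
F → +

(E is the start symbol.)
Direct left recursion occurs when N → N α for some non-terminal N (the right-hand side begins with the left-hand side itself).

E → E d: LEFT RECURSIVE (starts with E)
E → E E Y: LEFT RECURSIVE (starts with E)
E → d Y: starts with d
E → ( Y: starts with '('
Y → + F: starts with '+'
Y → c Y: starts with c
F → + +: starts with '+'
F → +: starts with '+'

The grammar has direct left recursion on: E.

Answer: Yes, E is left-recursive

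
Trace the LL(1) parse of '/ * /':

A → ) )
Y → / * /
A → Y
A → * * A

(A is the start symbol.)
Stack is shown with the top on the left.

Stack    Input    Action
------------------------
A $      / * / $  output A → Y
Y $      / * / $  output Y → / * /
/ * / $  / * / $  match '/'
* / $    * / $    match '*'
/ $      / $      match '/'
$        $        accept

The string is accepted.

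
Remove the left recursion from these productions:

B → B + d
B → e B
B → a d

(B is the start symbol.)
B is directly left-recursive. The standard transformation for
  A → A α₁ | ... | A α_m | β₁ | ... | β_n
is
  A  → β₁ A' | ... | β_n A'
  A' → α₁ A' | ... | α_m A' | ε

B → e B becomes B → e B B'
B → a d becomes B → a d B'
B → B + d becomes B' → + d B'
Add B' → ε

Resulting grammar:
B → e B B'
B → a d B'
B' → + d B'
B' → ε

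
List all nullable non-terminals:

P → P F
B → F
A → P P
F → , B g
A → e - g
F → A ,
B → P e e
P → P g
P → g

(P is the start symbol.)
A non-terminal is nullable if it can derive ε (the empty string): either it has an ε-production, or it has a production whose right-hand side consists entirely of nullable non-terminals.

There are no ε-productions, so no non-terminal can derive ε.
No non-terminals are nullable.

Answer: None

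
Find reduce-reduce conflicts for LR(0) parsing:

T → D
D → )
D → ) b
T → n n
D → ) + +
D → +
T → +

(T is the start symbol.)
Yes — I2: [D → + .] vs [T → + .]

A reduce-reduce conflict occurs when an LR(0) state has two complete items [A → α .] and [B → β .] — both call for a reduction, and with no lookahead the parser cannot choose between them.

Augment with T' → T and build the canonical LR(0) collection (I0 = CLOSURE({[T' → . T]}), then GOTO on every symbol after a dot until no new states appear). It has 10 states:
  I0: { [D → . ) + +], [D → . ) b], [D → . )], [D → . +], [T → . +], [T → . D], [T → . n n], [T' → . T] }  — shift
  I1: { [D → ) . + +], [D → ) . b], [D → ) .] }  — shift, reduce
  I2: { [D → + .], [T → + .] }  — 2 reduces
  I3: { [T → D .] }  — reduce
  I4: { [T' → T .] }  — accept
  I5: { [T → n . n] }  — shift
  I6: { [T → n n .] }  — reduce
  I7: { [D → ) + . +] }  — shift
  I8: { [D → ) b .] }  — reduce
  I9: { [D → ) + + .] }  — reduce

I2 contains complete items [D → + .], [T → + .] — reduce-reduce conflict.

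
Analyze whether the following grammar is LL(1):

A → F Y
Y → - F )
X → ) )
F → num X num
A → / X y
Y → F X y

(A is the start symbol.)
A grammar is LL(1) if for each non-terminal N with multiple productions, the predict sets of those productions are pairwise disjoint, where PREDICT(N → α) = (FIRST(α) \ {ε}) ∪ (FOLLOW(N) if α ⇒* ε).

Relevant sets:
  FIRST(F) = { 'num' }

For A:
  PREDICT(A → F Y) = { 'num' }
  PREDICT(A → '/' X y) = { '/' }
For Y:
  PREDICT(Y → '-' F ')') = { '-' }
  PREDICT(Y → F X y) = { 'num' }
X, F have a single production, so nothing to check there.

All predict sets are disjoint. The grammar IS LL(1).

Answer: Yes, the grammar is LL(1).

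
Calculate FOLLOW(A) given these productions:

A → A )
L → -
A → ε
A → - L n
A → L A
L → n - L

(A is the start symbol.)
To compute FOLLOW(A), find every occurrence of A on a right-hand side N → α A β: add FIRST(β) \ {ε}, and if β is empty or nullable also add FOLLOW(N). Iterate to a fixed point.

A is the start symbol, so $ ∈ FOLLOW(A).
In A → A ): A is followed by ')', add FIRST(')') \ {ε} = { ')' }
In A → L A: A is at the end; this adds FOLLOW(A) to itself — nothing new

Taking the union: FOLLOW(A) = { $, ')' }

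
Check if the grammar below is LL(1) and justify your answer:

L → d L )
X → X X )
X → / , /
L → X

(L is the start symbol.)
A grammar is LL(1) if for each non-terminal N with multiple productions, the predict sets of those productions are pairwise disjoint, where PREDICT(N → α) = (FIRST(α) \ {ε}) ∪ (FOLLOW(N) if α ⇒* ε).

Relevant sets:
  FIRST(X) = { '/' }

For L:
  PREDICT(L → d L ')') = { 'd' }
  PREDICT(L → X) = { '/' }
For X:
  PREDICT(X → X X ')') = { '/' }
  PREDICT(X → '/' ',' '/') = { '/' }

Conflict found: Predict set conflict for X: { '/' }
The grammar is NOT LL(1).

Answer: No. Predict set conflict for X: { '/' }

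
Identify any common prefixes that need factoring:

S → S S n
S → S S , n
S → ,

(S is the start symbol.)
Yes, S has productions with common prefix 'S S'

Left-factoring is needed when two productions for the same non-terminal
share a common prefix on the right-hand side.

Productions for S:
  S → S S n
  S → S S , n
  S → ,

Found common prefix 'S S' in productions for S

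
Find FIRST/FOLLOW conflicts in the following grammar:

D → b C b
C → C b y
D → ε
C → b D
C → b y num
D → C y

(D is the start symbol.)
Yes. D → b C b with FOLLOW(D) on { 'b' }; D → C y with FOLLOW(D) on { 'b' }

A FIRST/FOLLOW conflict occurs when a non-terminal N has a nullable alternative N → β (β ⇒* ε) and another alternative N → α with FIRST(α) ∩ FOLLOW(N) ≠ ∅: on such a lookahead the parser cannot decide between expanding α and letting N vanish via β.

Nullable non-terminals: D.
FIRST sets used below: FIRST(C) = { 'b' }

D: nullable alternative(s) D → ε; FOLLOW(D) = { $, 'b', 'y' }
  D → b C b: FIRST \ {ε} = { 'b' } — overlaps FOLLOW(D) on { 'b' }: CONFLICT
  D → ε: FIRST \ {ε} = { } — this is the only nullable alternative, skip
  D → C y: FIRST \ {ε} = { 'b' } — overlaps FOLLOW(D) on { 'b' }: CONFLICT

C has no nullable alternative, so no FIRST/FOLLOW check is needed there.

So the grammar has 2 FIRST/FOLLOW conflicts (marked CONFLICT above).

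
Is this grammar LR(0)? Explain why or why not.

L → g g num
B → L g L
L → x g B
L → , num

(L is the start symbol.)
A grammar is LR(0) if no state in the canonical LR(0) collection has:
  - both a shift item (dot before a terminal) and a complete item (shift-reduce conflict), or
  - two or more complete items (reduce-reduce conflict; the accept item [L' → L .] counts as a complete item here).

Augment with L' → L and build the canonical LR(0) collection (I0 = CLOSURE({[L' → . L]}), then GOTO on every symbol after a dot until no new states appear). It has 13 states:
  I0: { [L → . , num], [L → . g g num], [L → . x g B], [L' → . L] }  — shift
  I1: { [L → , . num] }  — shift
  I2: { [L' → L .] }  — accept
  I3: { [L → g . g num] }  — shift
  I4: { [L → x . g B] }  — shift
  I5: { [B → . L g L], [L → . , num], [L → . g g num], [L → . x g B], [L → x g . B] }  — shift
  I6: { [L → x g B .] }  — reduce
  I7: { [B → L . g L] }  — shift
  I8: { [B → L g . L], [L → . , num], [L → . g g num], [L → . x g B] }  — shift
  I9: { [B → L g L .] }  — reduce
  I10: { [L → g g . num] }  — shift
  I11: { [L → g g num .] }  — reduce
  I12: { [L → , num .] }  — reduce

Every state is either a pure shift/goto state or contains exactly one complete item and nothing to shift — no conflicts. The grammar is LR(0).

Answer: Yes, the grammar is LR(0)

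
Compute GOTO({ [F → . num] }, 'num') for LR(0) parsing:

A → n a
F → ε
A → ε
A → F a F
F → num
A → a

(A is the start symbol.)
GOTO(I, 'num') = CLOSURE({ [A → αX.β] : [A → α.Xβ] ∈ I, X = 'num' })

Items with dot before 'num', with the dot advanced:
  [F → . num] → [F → num .]
Closure adds nothing (no advanced item has the dot before a non-terminal).

GOTO = { [F → num .] }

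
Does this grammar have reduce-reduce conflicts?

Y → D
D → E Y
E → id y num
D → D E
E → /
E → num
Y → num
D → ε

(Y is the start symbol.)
Augment with Y' → Y and build the canonical LR(0) collection (I0 = CLOSURE({[Y' → . Y]}), then GOTO on every symbol after a dot until no new states appear). It has 12 states:
  I0: { [D → . D E], [D → . E Y], [D → .], [E → . /], [E → . id y num], [E → . num], [Y → . D], [Y → . num], [Y' → . Y] }  — shift, reduce
  I1: { [E → / .] }  — reduce
  I2: { [D → D . E], [E → . /], [E → . id y num], [E → . num], [Y → D .] }  — shift, reduce
  I3: { [D → . D E], [D → . E Y], [D → .], [D → E . Y], [E → . /], [E → . id y num], [E → . num], [Y → . D], [Y → . num] }  — shift, reduce
  I4: { [Y' → Y .] }  — accept
  I5: { [E → id . y num] }  — shift
  I6: { [E → num .], [Y → num .] }  — 2 reduces
  I7: { [E → id y . num] }  — shift
  I8: { [E → id y num .] }  — reduce
  I9: { [D → E Y .] }  — reduce
  I10: { [D → D E .] }  — reduce
  I11: { [E → num .] }  — reduce

I6 contains complete items [E → num .], [Y → num .] — reduce-reduce conflict.

Answer: Yes — I6: [E → num .] vs [Y → num .]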